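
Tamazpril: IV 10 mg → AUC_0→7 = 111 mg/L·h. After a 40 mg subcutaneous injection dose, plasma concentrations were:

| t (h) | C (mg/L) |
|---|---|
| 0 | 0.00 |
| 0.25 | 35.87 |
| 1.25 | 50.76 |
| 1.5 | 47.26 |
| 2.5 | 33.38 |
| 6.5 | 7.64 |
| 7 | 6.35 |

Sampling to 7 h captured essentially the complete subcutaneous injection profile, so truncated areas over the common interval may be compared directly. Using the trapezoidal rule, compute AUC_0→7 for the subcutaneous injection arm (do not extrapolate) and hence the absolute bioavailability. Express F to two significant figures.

Trapezoidal AUC_0→7 (subcutaneous injection):
  [0→0.25]: (0.00+35.87)/2 × 0.25 = 4.48375
  [0.25→1.25]: (35.87+50.76)/2 × 1 = 43.315
  [1.25→1.5]: (50.76+47.26)/2 × 0.25 = 12.2525
  [1.5→2.5]: (47.26+33.38)/2 × 1 = 40.32
  [2.5→6.5]: (33.38+7.64)/2 × 4 = 82.04
  [6.5→7]: (7.64+6.35)/2 × 0.5 = 3.4975
  Sum = 185.90875 mg/L·h
F = (AUC_ev/D_ev)/(AUC_iv/D_iv) = (185.90875/40)/(111/10) = 4.64772/11.1 = 0.4187

F = 0.42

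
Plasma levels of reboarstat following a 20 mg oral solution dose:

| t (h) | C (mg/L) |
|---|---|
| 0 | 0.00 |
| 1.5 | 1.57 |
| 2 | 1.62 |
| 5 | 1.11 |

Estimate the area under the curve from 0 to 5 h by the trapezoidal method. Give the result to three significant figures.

AUC = 6.07 mg/L·h

Trapezoidal AUC_0→5:
  [0→1.5]: (0.00+1.57)/2 × 1.5 = 1.1775
  [1.5→2]: (1.57+1.62)/2 × 0.5 = 0.7975
  [2→5]: (1.62+1.11)/2 × 3 = 4.095
  Sum = 6.07 mg/L·h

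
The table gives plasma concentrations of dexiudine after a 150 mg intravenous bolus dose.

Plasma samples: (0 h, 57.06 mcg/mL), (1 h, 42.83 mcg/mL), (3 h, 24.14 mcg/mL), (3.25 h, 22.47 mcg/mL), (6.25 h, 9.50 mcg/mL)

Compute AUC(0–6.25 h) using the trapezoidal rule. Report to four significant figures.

AUC = 170.7 mcg/mL·h

Trapezoidal AUC_0→6.25:
  [0→1]: (57.06+42.83)/2 × 1 = 49.945
  [1→3]: (42.83+24.14)/2 × 2 = 66.97
  [3→3.25]: (24.14+22.47)/2 × 0.25 = 5.82625
  [3.25→6.25]: (22.47+9.50)/2 × 3 = 47.955
  Sum = 170.69625 mcg/mL·h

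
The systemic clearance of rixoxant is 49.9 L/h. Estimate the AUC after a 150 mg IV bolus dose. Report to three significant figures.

AUC = 3.01 mg/L·h

AUC_0→∞ = Dose_iv / CL
        = 150 / 49.9 = 3.00601 mg/L·h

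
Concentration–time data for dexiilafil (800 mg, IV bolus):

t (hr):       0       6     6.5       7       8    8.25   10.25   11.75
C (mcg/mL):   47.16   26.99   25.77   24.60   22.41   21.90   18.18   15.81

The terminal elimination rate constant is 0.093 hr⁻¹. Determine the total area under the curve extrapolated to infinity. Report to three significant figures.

Trapezoidal AUC_0→11.75:
  [0→6]: (47.16+26.99)/2 × 6 = 222.45
  [6→6.5]: (26.99+25.77)/2 × 0.5 = 13.19
  [6.5→7]: (25.77+24.60)/2 × 0.5 = 12.5925
  [7→8]: (24.60+22.41)/2 × 1 = 23.505
  [8→8.25]: (22.41+21.90)/2 × 0.25 = 5.53875
  [8.25→10.25]: (21.90+18.18)/2 × 2 = 40.08
  [10.25→11.75]: (18.18+15.81)/2 × 1.5 = 25.4925
  Sum = 342.84875 mcg/mL·hr
Extrapolated tail: C_last / k_e = 15.81 / 0.093 = 170.000
AUC_0→∞ = 342.84875 + 170.000 = 512.84875 mcg/mL·hr

AUC = 513 mcg/mL·hr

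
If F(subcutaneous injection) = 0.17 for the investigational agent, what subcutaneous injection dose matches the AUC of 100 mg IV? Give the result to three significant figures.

D_subcutaneous = 588 mg

For equal systemic exposure: F × D_ev = D_iv
D_ev = D_iv / F = 100 / 0.17 = 588.235 mg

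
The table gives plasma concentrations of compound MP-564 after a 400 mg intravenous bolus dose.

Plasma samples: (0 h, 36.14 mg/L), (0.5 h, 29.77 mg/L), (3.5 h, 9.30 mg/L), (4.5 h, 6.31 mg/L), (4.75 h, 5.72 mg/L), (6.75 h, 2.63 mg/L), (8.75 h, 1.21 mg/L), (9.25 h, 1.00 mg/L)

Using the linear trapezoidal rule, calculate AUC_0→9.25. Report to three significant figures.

Trapezoidal AUC_0→9.25:
  [0→0.5]: (36.14+29.77)/2 × 0.5 = 16.4775
  [0.5→3.5]: (29.77+9.30)/2 × 3 = 58.605
  [3.5→4.5]: (9.30+6.31)/2 × 1 = 7.805
  [4.5→4.75]: (6.31+5.72)/2 × 0.25 = 1.50375
  [4.75→6.75]: (5.72+2.63)/2 × 2 = 8.35
  [6.75→8.75]: (2.63+1.21)/2 × 2 = 3.84
  [8.75→9.25]: (1.21+1.00)/2 × 0.5 = 0.5525
  Sum = 97.13375 mg/L·h

AUC = 97.1 mg/L·h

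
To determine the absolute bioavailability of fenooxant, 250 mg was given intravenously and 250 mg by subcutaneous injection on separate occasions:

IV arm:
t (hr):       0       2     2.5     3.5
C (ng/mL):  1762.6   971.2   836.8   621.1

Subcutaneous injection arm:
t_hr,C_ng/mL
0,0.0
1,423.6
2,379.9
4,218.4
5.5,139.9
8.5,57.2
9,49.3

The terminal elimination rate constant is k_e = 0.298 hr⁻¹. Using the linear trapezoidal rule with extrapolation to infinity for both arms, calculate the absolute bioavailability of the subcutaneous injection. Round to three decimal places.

F = 0.328

Trapezoidal AUC_0→3.5 (IV):
  [0→2]: (1762.6+971.2)/2 × 2 = 2733.8
  [2→2.5]: (971.2+836.8)/2 × 0.5 = 452.0
  [2.5→3.5]: (836.8+621.1)/2 × 1 = 728.95
  Sum = 3914.75 ng/mL·hr
IV tail: 621.1/0.298 = 2084.228; AUC_iv,0→∞ = 3914.75 + 2084.228 = 5998.978 ng/mL·hr
Trapezoidal AUC_0→9 (subcutaneous injection):
  [0→1]: (0.0+423.6)/2 × 1 = 211.8
  [1→2]: (423.6+379.9)/2 × 1 = 401.75
  [2→4]: (379.9+218.4)/2 × 2 = 598.3
  [4→5.5]: (218.4+139.9)/2 × 1.5 = 268.725
  [5.5→8.5]: (139.9+57.2)/2 × 3 = 295.65
  [8.5→9]: (57.2+49.3)/2 × 0.5 = 26.625
  Sum = 1802.85 ng/mL·hr
subcutaneous injection tail: 49.3/0.298 = 165.436; AUC_ev,0→∞ = 1802.85 + 165.436 = 1968.286 ng/mL·hr
F = (AUC_ev/D_ev)/(AUC_iv/D_iv) = (1968.286/250)/(5998.978/250) = 7.873144/23.995912 = 0.3281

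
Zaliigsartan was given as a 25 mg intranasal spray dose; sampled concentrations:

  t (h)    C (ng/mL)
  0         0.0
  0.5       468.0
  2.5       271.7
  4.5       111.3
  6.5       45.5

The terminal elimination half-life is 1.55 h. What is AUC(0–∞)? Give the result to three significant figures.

Trapezoidal AUC_0→6.5:
  [0→0.5]: (0.0+468.0)/2 × 0.5 = 117.0
  [0.5→2.5]: (468.0+271.7)/2 × 2 = 739.7
  [2.5→4.5]: (271.7+111.3)/2 × 2 = 383.0
  [4.5→6.5]: (111.3+45.5)/2 × 2 = 156.8
  Sum = 1396.5 ng/mL·h
k_e = ln2 / t½ = 0.693147 / 1.55 = 0.4472 h^-1
Extrapolated tail: C_last / k_e = 45.5 / 0.4472 = 101.744
AUC_0→∞ = 1396.5 + 101.744 = 1498.244 ng/mL·h

AUC = 1500 ng/mL·h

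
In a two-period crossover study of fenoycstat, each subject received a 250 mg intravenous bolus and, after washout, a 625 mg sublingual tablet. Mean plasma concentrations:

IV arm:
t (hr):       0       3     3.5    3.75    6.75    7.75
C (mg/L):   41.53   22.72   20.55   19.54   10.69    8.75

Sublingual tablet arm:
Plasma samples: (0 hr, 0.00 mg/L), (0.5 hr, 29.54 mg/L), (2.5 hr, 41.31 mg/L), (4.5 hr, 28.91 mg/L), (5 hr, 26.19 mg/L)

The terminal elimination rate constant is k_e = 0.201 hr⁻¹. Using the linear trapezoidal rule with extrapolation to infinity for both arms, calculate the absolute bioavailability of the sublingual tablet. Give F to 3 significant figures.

F = 0.555

Trapezoidal AUC_0→7.75 (IV):
  [0→3]: (41.53+22.72)/2 × 3 = 96.375
  [3→3.5]: (22.72+20.55)/2 × 0.5 = 10.8175
  [3.5→3.75]: (20.55+19.54)/2 × 0.25 = 5.01125
  [3.75→6.75]: (19.54+10.69)/2 × 3 = 45.345
  [6.75→7.75]: (10.69+8.75)/2 × 1 = 9.72
  Sum = 167.26875 mg/L·hr
IV tail: 8.75/0.201 = 43.532; AUC_iv,0→∞ = 167.26875 + 43.532 = 210.80075 mg/L·hr
Trapezoidal AUC_0→5 (sublingual tablet):
  [0→0.5]: (0.00+29.54)/2 × 0.5 = 7.385
  [0.5→2.5]: (29.54+41.31)/2 × 2 = 70.85
  [2.5→4.5]: (41.31+28.91)/2 × 2 = 70.22
  [4.5→5]: (28.91+26.19)/2 × 0.5 = 13.775
  Sum = 162.23 mg/L·hr
sublingual tablet tail: 26.19/0.201 = 130.299; AUC_ev,0→∞ = 162.23 + 130.299 = 292.529 mg/L·hr
F = (AUC_ev/D_ev)/(AUC_iv/D_iv) = (292.529/625)/(210.80075/250) = 0.4680464/0.843203 = 0.5551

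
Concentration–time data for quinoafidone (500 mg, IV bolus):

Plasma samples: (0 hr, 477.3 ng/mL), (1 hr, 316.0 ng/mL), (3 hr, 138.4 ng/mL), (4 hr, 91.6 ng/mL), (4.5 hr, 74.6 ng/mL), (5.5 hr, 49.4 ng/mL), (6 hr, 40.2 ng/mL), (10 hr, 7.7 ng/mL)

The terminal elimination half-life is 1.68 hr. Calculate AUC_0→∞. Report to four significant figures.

AUC = 1206 ng/mL·hr

Trapezoidal AUC_0→10:
  [0→1]: (477.3+316.0)/2 × 1 = 396.65
  [1→3]: (316.0+138.4)/2 × 2 = 454.4
  [3→4]: (138.4+91.6)/2 × 1 = 115.0
  [4→4.5]: (91.6+74.6)/2 × 0.5 = 41.55
  [4.5→5.5]: (74.6+49.4)/2 × 1 = 62.0
  [5.5→6]: (49.4+40.2)/2 × 0.5 = 22.4
  [6→10]: (40.2+7.7)/2 × 4 = 95.8
  Sum = 1187.8 ng/mL·hr
k_e = ln2 / t½ = 0.693147 / 1.68 = 0.4126 hr^-1
Extrapolated tail: C_last / k_e = 7.7 / 0.4126 = 18.662
AUC_0→∞ = 1187.8 + 18.662 = 1206.462 ng/mL·hr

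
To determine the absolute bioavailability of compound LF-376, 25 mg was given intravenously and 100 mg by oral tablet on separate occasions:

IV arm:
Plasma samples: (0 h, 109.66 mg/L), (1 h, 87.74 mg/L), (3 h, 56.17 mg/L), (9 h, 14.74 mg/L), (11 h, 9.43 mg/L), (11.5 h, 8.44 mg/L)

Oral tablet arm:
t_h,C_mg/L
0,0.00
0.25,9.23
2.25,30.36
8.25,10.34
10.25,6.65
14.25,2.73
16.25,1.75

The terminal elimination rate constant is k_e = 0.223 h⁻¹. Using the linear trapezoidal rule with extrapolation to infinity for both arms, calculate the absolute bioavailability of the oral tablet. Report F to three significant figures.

Trapezoidal AUC_0→11.5 (IV):
  [0→1]: (109.66+87.74)/2 × 1 = 98.7
  [1→3]: (87.74+56.17)/2 × 2 = 143.91
  [3→9]: (56.17+14.74)/2 × 6 = 212.73
  [9→11]: (14.74+9.43)/2 × 2 = 24.17
  [11→11.5]: (9.43+8.44)/2 × 0.5 = 4.4675
  Sum = 483.9775 mg/L·h
IV tail: 8.44/0.223 = 37.848; AUC_iv,0→∞ = 483.9775 + 37.848 = 521.8255 mg/L·h
Trapezoidal AUC_0→16.25 (oral tablet):
  [0→0.25]: (0.00+9.23)/2 × 0.25 = 1.15375
  [0.25→2.25]: (9.23+30.36)/2 × 2 = 39.59
  [2.25→8.25]: (30.36+10.34)/2 × 6 = 122.1
  [8.25→10.25]: (10.34+6.65)/2 × 2 = 16.99
  [10.25→14.25]: (6.65+2.73)/2 × 4 = 18.76
  [14.25→16.25]: (2.73+1.75)/2 × 2 = 4.48
  Sum = 203.07375 mg/L·h
oral tablet tail: 1.75/0.223 = 7.848; AUC_ev,0→∞ = 203.07375 + 7.848 = 210.92175 mg/L·h
F = (AUC_ev/D_ev)/(AUC_iv/D_iv) = (210.92175/100)/(521.8255/25) = 2.1092175/20.87302 = 0.1010

F = 0.101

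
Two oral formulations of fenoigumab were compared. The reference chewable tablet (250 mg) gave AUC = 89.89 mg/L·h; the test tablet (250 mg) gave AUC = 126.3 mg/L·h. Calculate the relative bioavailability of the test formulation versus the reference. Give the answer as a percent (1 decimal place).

F_rel = 140.5%

F_rel = (AUC_test/D_test) / (AUC_ref/D_ref)
      = (126.3/250) / (89.89/250)
      = 0.5052 / 0.35956 = 1.4051 = 140.51%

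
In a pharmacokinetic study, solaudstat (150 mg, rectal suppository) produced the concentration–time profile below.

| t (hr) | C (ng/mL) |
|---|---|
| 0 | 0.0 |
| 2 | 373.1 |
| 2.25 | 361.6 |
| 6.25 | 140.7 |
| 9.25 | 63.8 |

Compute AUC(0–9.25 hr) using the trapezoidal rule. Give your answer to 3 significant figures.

AUC = 1780 ng/mL·hr

Trapezoidal AUC_0→9.25:
  [0→2]: (0.0+373.1)/2 × 2 = 373.1
  [2→2.25]: (373.1+361.6)/2 × 0.25 = 91.8375
  [2.25→6.25]: (361.6+140.7)/2 × 4 = 1004.6
  [6.25→9.25]: (140.7+63.8)/2 × 3 = 306.75
  Sum = 1776.2875 ng/mL·hr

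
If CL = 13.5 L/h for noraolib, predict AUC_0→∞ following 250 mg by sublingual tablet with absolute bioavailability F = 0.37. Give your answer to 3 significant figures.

AUC_0→∞ = F × Dose / CL
        = 0.37 × 250 / 13.5 = 6.85185 mg/L·h

AUC = 6.85 mg/L·h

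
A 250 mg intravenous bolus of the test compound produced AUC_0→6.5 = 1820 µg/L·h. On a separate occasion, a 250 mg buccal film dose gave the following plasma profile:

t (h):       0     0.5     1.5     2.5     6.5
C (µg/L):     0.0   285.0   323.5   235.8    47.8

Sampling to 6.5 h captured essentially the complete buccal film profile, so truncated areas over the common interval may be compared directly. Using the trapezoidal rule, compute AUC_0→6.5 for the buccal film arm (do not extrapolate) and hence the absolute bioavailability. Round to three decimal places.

F = 0.672

Trapezoidal AUC_0→6.5 (buccal film):
  [0→0.5]: (0.0+285.0)/2 × 0.5 = 71.25
  [0.5→1.5]: (285.0+323.5)/2 × 1 = 304.25
  [1.5→2.5]: (323.5+235.8)/2 × 1 = 279.65
  [2.5→6.5]: (235.8+47.8)/2 × 4 = 567.2
  Sum = 1222.35 µg/L·h
F = (AUC_ev/D_ev)/(AUC_iv/D_iv) = (1222.35/250)/(1820/250) = 4.8894/7.28 = 0.6716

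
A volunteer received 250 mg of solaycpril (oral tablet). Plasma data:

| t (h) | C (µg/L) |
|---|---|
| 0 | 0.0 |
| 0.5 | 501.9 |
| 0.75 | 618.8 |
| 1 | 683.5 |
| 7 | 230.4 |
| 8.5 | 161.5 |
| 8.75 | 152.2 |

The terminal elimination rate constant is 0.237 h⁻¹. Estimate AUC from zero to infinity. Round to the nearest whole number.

Trapezoidal AUC_0→8.75:
  [0→0.5]: (0.0+501.9)/2 × 0.5 = 125.475
  [0.5→0.75]: (501.9+618.8)/2 × 0.25 = 140.0875
  [0.75→1]: (618.8+683.5)/2 × 0.25 = 162.7875
  [1→7]: (683.5+230.4)/2 × 6 = 2741.7
  [7→8.5]: (230.4+161.5)/2 × 1.5 = 293.925
  [8.5→8.75]: (161.5+152.2)/2 × 0.25 = 39.2125
  Sum = 3503.1875 µg/L·h
Extrapolated tail: C_last / k_e = 152.2 / 0.237 = 642.194
AUC_0→∞ = 3503.1875 + 642.194 = 4145.3815 µg/L·h

AUC = 4145 µg/L·h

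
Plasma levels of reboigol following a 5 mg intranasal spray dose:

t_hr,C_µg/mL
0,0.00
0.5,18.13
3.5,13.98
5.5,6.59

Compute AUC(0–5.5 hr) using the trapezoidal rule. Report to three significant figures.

AUC = 73.3 µg/mL·hr

Trapezoidal AUC_0→5.5:
  [0→0.5]: (0.00+18.13)/2 × 0.5 = 4.5325
  [0.5→3.5]: (18.13+13.98)/2 × 3 = 48.165
  [3.5→5.5]: (13.98+6.59)/2 × 2 = 20.57
  Sum = 73.2675 µg/mL·hr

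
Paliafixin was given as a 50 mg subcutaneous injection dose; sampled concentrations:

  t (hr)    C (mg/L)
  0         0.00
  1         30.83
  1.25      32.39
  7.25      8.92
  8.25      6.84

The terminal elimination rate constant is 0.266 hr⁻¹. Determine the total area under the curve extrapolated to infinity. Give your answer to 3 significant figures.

AUC = 181 mg/L·hr

Trapezoidal AUC_0→8.25:
  [0→1]: (0.00+30.83)/2 × 1 = 15.415
  [1→1.25]: (30.83+32.39)/2 × 0.25 = 7.9025
  [1.25→7.25]: (32.39+8.92)/2 × 6 = 123.93
  [7.25→8.25]: (8.92+6.84)/2 × 1 = 7.88
  Sum = 155.1275 mg/L·hr
Extrapolated tail: C_last / k_e = 6.84 / 0.266 = 25.714
AUC_0→∞ = 155.1275 + 25.714 = 180.8415 mg/L·hr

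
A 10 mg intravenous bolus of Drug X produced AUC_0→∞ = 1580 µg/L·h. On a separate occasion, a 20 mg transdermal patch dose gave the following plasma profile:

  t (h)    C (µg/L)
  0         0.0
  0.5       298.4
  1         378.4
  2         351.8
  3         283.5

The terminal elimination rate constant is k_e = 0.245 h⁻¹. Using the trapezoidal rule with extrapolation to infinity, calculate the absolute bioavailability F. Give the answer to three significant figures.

F = 0.659

Trapezoidal AUC_0→3 (transdermal patch):
  [0→0.5]: (0.0+298.4)/2 × 0.5 = 74.6
  [0.5→1]: (298.4+378.4)/2 × 0.5 = 169.2
  [1→2]: (378.4+351.8)/2 × 1 = 365.1
  [2→3]: (351.8+283.5)/2 × 1 = 317.65
  Sum = 926.55 µg/L·h
Tail: C_last/k_e = 283.5/0.245 = 1157.143
AUC_0→∞ (transdermal patch) = 926.55 + 1157.143 = 2083.693 µg/L·h
F = (AUC_ev/D_ev)/(AUC_iv/D_iv) = (2083.693/20)/(1580/10) = 104.18465/158 = 0.6594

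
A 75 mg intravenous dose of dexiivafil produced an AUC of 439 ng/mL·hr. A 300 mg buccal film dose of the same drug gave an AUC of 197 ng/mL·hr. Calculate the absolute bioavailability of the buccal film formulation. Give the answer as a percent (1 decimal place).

F = (AUC_ev / D_ev) / (AUC_iv / D_iv)
  = (197/300) / (439/75)
  = 0.656667 / 5.85333 = 0.1122
  = 11.22%

F = 11.2%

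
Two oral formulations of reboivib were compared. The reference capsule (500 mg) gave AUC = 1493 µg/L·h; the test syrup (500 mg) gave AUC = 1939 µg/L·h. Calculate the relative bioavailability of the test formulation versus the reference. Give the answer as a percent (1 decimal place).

F_rel = 129.9%

F_rel = (AUC_test/D_test) / (AUC_ref/D_ref)
      = (1939/500) / (1493/500)
      = 3.878 / 2.986 = 1.2987 = 129.87%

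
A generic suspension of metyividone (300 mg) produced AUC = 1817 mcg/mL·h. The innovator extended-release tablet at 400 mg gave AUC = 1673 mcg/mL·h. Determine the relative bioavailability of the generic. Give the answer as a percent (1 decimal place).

F_rel = 144.8%

F_rel = (AUC_test/D_test) / (AUC_ref/D_ref)
      = (1817/300) / (1673/400)
      = 6.05667 / 4.1825 = 1.4481 = 144.81%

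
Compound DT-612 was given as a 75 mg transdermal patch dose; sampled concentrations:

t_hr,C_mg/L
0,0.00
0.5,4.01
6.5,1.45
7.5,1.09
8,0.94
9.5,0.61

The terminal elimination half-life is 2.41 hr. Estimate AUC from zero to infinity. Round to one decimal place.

AUC = 22.4 mg/L·hr

Trapezoidal AUC_0→9.5:
  [0→0.5]: (0.00+4.01)/2 × 0.5 = 1.0025
  [0.5→6.5]: (4.01+1.45)/2 × 6 = 16.38
  [6.5→7.5]: (1.45+1.09)/2 × 1 = 1.27
  [7.5→8]: (1.09+0.94)/2 × 0.5 = 0.5075
  [8→9.5]: (0.94+0.61)/2 × 1.5 = 1.1625
  Sum = 20.3225 mg/L·hr
k_e = ln2 / t½ = 0.693147 / 2.41 = 0.2876 hr^-1
Extrapolated tail: C_last / k_e = 0.61 / 0.2876 = 2.121
AUC_0→∞ = 20.3225 + 2.121 = 22.4435 mg/L·hr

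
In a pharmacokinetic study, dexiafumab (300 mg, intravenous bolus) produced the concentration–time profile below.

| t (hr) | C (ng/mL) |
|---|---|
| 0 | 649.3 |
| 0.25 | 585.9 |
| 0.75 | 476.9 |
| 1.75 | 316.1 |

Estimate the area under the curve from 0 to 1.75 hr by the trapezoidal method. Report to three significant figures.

AUC = 817 ng/mL·hr

Trapezoidal AUC_0→1.75:
  [0→0.25]: (649.3+585.9)/2 × 0.25 = 154.4
  [0.25→0.75]: (585.9+476.9)/2 × 0.5 = 265.7
  [0.75→1.75]: (476.9+316.1)/2 × 1 = 396.5
  Sum = 816.6 ng/mL·hr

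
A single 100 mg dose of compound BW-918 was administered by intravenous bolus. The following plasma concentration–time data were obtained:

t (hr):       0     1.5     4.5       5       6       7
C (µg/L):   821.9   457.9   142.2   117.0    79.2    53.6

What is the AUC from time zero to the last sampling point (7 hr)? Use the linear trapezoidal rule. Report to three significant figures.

Trapezoidal AUC_0→7:
  [0→1.5]: (821.9+457.9)/2 × 1.5 = 959.85
  [1.5→4.5]: (457.9+142.2)/2 × 3 = 900.15
  [4.5→5]: (142.2+117.0)/2 × 0.5 = 64.8
  [5→6]: (117.0+79.2)/2 × 1 = 98.1
  [6→7]: (79.2+53.6)/2 × 1 = 66.4
  Sum = 2089.3 µg/L·hr

AUC = 2090 µg/L·hr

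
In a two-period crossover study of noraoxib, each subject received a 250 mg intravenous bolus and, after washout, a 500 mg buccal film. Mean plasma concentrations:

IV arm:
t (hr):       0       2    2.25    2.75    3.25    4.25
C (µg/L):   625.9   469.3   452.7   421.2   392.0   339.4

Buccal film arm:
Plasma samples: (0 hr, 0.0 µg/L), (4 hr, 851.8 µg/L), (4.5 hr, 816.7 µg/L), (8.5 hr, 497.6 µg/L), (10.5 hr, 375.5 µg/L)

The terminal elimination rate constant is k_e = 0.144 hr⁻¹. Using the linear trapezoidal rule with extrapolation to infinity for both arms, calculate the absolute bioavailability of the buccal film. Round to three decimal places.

Trapezoidal AUC_0→4.25 (IV):
  [0→2]: (625.9+469.3)/2 × 2 = 1095.2
  [2→2.25]: (469.3+452.7)/2 × 0.25 = 115.25
  [2.25→2.75]: (452.7+421.2)/2 × 0.5 = 218.475
  [2.75→3.25]: (421.2+392.0)/2 × 0.5 = 203.3
  [3.25→4.25]: (392.0+339.4)/2 × 1 = 365.7
  Sum = 1997.925 µg/L·hr
IV tail: 339.4/0.144 = 2356.944; AUC_iv,0→∞ = 1997.925 + 2356.944 = 4354.869 µg/L·hr
Trapezoidal AUC_0→10.5 (buccal film):
  [0→4]: (0.0+851.8)/2 × 4 = 1703.6
  [4→4.5]: (851.8+816.7)/2 × 0.5 = 417.125
  [4.5→8.5]: (816.7+497.6)/2 × 4 = 2628.6
  [8.5→10.5]: (497.6+375.5)/2 × 2 = 873.1
  Sum = 5622.425 µg/L·hr
buccal film tail: 375.5/0.144 = 2607.639; AUC_ev,0→∞ = 5622.425 + 2607.639 = 8230.064 µg/L·hr
F = (AUC_ev/D_ev)/(AUC_iv/D_iv) = (8230.064/500)/(4354.869/250) = 16.460128/17.419476 = 0.9449

F = 0.945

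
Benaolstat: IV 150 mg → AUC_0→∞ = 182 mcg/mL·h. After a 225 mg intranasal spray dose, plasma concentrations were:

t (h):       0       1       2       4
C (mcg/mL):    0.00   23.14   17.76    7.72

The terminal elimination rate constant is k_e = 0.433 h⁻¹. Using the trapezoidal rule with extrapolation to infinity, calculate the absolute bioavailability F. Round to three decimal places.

F = 0.276

Trapezoidal AUC_0→4 (intranasal spray):
  [0→1]: (0.00+23.14)/2 × 1 = 11.57
  [1→2]: (23.14+17.76)/2 × 1 = 20.45
  [2→4]: (17.76+7.72)/2 × 2 = 25.48
  Sum = 57.5 mcg/mL·h
Tail: C_last/k_e = 7.72/0.433 = 17.829
AUC_0→∞ (intranasal spray) = 57.5 + 17.829 = 75.329 mcg/mL·h
F = (AUC_ev/D_ev)/(AUC_iv/D_iv) = (75.329/225)/(182/150) = 0.334796/1.21333 = 0.2759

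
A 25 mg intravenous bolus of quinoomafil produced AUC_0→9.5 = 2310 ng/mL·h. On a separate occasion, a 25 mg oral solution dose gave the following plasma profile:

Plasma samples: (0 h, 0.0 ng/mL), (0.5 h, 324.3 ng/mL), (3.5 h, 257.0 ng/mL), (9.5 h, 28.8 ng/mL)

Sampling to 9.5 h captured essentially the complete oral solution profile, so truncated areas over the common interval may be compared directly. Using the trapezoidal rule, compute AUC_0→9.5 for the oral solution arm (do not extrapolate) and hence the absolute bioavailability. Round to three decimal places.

F = 0.784

Trapezoidal AUC_0→9.5 (oral solution):
  [0→0.5]: (0.0+324.3)/2 × 0.5 = 81.075
  [0.5→3.5]: (324.3+257.0)/2 × 3 = 871.95
  [3.5→9.5]: (257.0+28.8)/2 × 6 = 857.4
  Sum = 1810.425 ng/mL·h
F = (AUC_ev/D_ev)/(AUC_iv/D_iv) = (1810.425/25)/(2310/25) = 72.417/92.4 = 0.7837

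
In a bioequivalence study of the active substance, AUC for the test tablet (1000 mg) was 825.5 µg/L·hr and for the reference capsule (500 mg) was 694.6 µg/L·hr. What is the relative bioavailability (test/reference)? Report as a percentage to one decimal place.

F_rel = (AUC_test/D_test) / (AUC_ref/D_ref)
      = (825.5/1000) / (694.6/500)
      = 0.8255 / 1.3892 = 0.5942 = 59.42%

F_rel = 59.4%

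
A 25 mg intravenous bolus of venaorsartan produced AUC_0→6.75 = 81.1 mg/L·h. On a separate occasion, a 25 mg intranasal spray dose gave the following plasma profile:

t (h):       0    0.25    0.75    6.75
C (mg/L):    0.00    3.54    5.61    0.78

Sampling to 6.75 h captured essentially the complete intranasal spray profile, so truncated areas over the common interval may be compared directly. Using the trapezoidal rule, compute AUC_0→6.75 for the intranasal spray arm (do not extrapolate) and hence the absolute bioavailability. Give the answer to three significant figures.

F = 0.270

Trapezoidal AUC_0→6.75 (intranasal spray):
  [0→0.25]: (0.00+3.54)/2 × 0.25 = 0.4425
  [0.25→0.75]: (3.54+5.61)/2 × 0.5 = 2.2875
  [0.75→6.75]: (5.61+0.78)/2 × 6 = 19.17
  Sum = 21.9 mg/L·h
F = (AUC_ev/D_ev)/(AUC_iv/D_iv) = (21.9/25)/(81.1/25) = 0.876/3.244 = 0.2700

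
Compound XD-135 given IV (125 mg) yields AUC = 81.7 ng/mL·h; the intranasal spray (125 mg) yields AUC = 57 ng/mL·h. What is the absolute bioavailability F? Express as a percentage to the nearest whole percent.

F = 70%

F = (AUC_ev / D_ev) / (AUC_iv / D_iv)
  = (57/125) / (81.7/125)
  = 0.456 / 0.6536 = 0.6977
  = 69.77%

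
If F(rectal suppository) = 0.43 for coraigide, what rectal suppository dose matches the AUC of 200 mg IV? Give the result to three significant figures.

For equal systemic exposure: F × D_ev = D_iv
D_ev = D_iv / F = 200 / 0.43 = 465.116 mg

D_rectal = 465 mg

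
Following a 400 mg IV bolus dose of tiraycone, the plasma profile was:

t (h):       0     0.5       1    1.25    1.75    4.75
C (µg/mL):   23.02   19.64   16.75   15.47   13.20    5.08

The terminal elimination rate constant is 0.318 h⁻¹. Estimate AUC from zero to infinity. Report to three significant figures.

Trapezoidal AUC_0→4.75:
  [0→0.5]: (23.02+19.64)/2 × 0.5 = 10.665
  [0.5→1]: (19.64+16.75)/2 × 0.5 = 9.0975
  [1→1.25]: (16.75+15.47)/2 × 0.25 = 4.0275
  [1.25→1.75]: (15.47+13.20)/2 × 0.5 = 7.1675
  [1.75→4.75]: (13.20+5.08)/2 × 3 = 27.42
  Sum = 58.3775 µg/mL·h
Extrapolated tail: C_last / k_e = 5.08 / 0.318 = 15.975
AUC_0→∞ = 58.3775 + 15.975 = 74.3525 µg/mL·h

AUC = 74.4 µg/mL·h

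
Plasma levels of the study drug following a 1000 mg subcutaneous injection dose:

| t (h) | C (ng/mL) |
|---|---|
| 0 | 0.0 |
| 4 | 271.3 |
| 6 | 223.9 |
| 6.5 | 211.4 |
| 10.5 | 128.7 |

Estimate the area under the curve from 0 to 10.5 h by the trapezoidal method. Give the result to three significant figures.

Trapezoidal AUC_0→10.5:
  [0→4]: (0.0+271.3)/2 × 4 = 542.6
  [4→6]: (271.3+223.9)/2 × 2 = 495.2
  [6→6.5]: (223.9+211.4)/2 × 0.5 = 108.825
  [6.5→10.5]: (211.4+128.7)/2 × 4 = 680.2
  Sum = 1826.825 ng/mL·h

AUC = 1830 ng/mL·h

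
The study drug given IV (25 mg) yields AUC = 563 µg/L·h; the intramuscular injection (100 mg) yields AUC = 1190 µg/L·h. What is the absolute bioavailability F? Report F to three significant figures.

F = 0.528

F = (AUC_ev / D_ev) / (AUC_iv / D_iv)
  = (1190/100) / (563/25)
  = 11.9 / 22.52 = 0.5284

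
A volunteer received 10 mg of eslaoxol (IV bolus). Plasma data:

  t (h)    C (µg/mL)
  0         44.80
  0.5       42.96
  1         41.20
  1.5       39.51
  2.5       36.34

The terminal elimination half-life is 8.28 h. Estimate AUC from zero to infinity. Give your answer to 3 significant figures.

AUC = 535 µg/mL·h

Trapezoidal AUC_0→2.5:
  [0→0.5]: (44.80+42.96)/2 × 0.5 = 21.94
  [0.5→1]: (42.96+41.20)/2 × 0.5 = 21.04
  [1→1.5]: (41.20+39.51)/2 × 0.5 = 20.1775
  [1.5→2.5]: (39.51+36.34)/2 × 1 = 37.925
  Sum = 101.0825 µg/mL·h
k_e = ln2 / t½ = 0.693147 / 8.28 = 0.0837 h^-1
Extrapolated tail: C_last / k_e = 36.34 / 0.0837 = 434.170
AUC_0→∞ = 101.0825 + 434.170 = 535.2525 µg/mL·h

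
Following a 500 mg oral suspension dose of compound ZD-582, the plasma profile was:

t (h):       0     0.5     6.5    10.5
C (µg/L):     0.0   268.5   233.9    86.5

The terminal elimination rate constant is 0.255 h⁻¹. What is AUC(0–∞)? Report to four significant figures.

AUC = 2554 µg/L·h

Trapezoidal AUC_0→10.5:
  [0→0.5]: (0.0+268.5)/2 × 0.5 = 67.125
  [0.5→6.5]: (268.5+233.9)/2 × 6 = 1507.2
  [6.5→10.5]: (233.9+86.5)/2 × 4 = 640.8
  Sum = 2215.125 µg/L·h
Extrapolated tail: C_last / k_e = 86.5 / 0.255 = 339.216
AUC_0→∞ = 2215.125 + 339.216 = 2554.341 µg/L·h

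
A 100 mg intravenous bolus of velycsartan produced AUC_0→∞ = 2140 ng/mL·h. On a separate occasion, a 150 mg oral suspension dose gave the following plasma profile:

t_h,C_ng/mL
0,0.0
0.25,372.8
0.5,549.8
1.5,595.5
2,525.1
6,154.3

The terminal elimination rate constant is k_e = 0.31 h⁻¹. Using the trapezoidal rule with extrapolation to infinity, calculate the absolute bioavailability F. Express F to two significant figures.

F = 0.89

Trapezoidal AUC_0→6 (oral suspension):
  [0→0.25]: (0.0+372.8)/2 × 0.25 = 46.6
  [0.25→0.5]: (372.8+549.8)/2 × 0.25 = 115.325
  [0.5→1.5]: (549.8+595.5)/2 × 1 = 572.65
  [1.5→2]: (595.5+525.1)/2 × 0.5 = 280.15
  [2→6]: (525.1+154.3)/2 × 4 = 1358.8
  Sum = 2373.525 ng/mL·h
Tail: C_last/k_e = 154.3/0.31 = 497.742
AUC_0→∞ (oral suspension) = 2373.525 + 497.742 = 2871.267 ng/mL·h
F = (AUC_ev/D_ev)/(AUC_iv/D_iv) = (2871.267/150)/(2140/100) = 19.14178/21.4 = 0.8945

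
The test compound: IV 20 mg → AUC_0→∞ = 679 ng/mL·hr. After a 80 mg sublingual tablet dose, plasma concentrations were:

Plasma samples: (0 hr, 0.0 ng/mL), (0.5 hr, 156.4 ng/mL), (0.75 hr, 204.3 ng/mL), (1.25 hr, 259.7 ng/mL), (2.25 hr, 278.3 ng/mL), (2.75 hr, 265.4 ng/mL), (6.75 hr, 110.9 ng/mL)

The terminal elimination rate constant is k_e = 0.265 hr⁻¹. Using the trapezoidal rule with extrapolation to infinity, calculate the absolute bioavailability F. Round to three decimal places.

F = 0.654

Trapezoidal AUC_0→6.75 (sublingual tablet):
  [0→0.5]: (0.0+156.4)/2 × 0.5 = 39.1
  [0.5→0.75]: (156.4+204.3)/2 × 0.25 = 45.0875
  [0.75→1.25]: (204.3+259.7)/2 × 0.5 = 116.0
  [1.25→2.25]: (259.7+278.3)/2 × 1 = 269.0
  [2.25→2.75]: (278.3+265.4)/2 × 0.5 = 135.925
  [2.75→6.75]: (265.4+110.9)/2 × 4 = 752.6
  Sum = 1357.7125 ng/mL·hr
Tail: C_last/k_e = 110.9/0.265 = 418.491
AUC_0→∞ (sublingual tablet) = 1357.7125 + 418.491 = 1776.2035 ng/mL·hr
F = (AUC_ev/D_ev)/(AUC_iv/D_iv) = (1776.2035/80)/(679/20) = 22.2025/33.95 = 0.6540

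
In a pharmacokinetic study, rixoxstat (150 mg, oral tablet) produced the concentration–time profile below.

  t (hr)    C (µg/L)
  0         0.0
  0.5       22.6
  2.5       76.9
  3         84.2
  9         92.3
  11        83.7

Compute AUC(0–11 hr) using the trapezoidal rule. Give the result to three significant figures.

Trapezoidal AUC_0→11:
  [0→0.5]: (0.0+22.6)/2 × 0.5 = 5.65
  [0.5→2.5]: (22.6+76.9)/2 × 2 = 99.5
  [2.5→3]: (76.9+84.2)/2 × 0.5 = 40.275
  [3→9]: (84.2+92.3)/2 × 6 = 529.5
  [9→11]: (92.3+83.7)/2 × 2 = 176.0
  Sum = 850.925 µg/L·hr

AUC = 851 µg/L·hr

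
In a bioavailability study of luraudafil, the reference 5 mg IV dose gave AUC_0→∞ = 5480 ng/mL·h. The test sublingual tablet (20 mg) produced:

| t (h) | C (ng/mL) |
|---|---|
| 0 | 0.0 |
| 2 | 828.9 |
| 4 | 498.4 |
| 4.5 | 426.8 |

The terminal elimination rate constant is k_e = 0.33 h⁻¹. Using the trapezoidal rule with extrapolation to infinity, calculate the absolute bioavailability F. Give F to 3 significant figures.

F = 0.168

Trapezoidal AUC_0→4.5 (sublingual tablet):
  [0→2]: (0.0+828.9)/2 × 2 = 828.9
  [2→4]: (828.9+498.4)/2 × 2 = 1327.3
  [4→4.5]: (498.4+426.8)/2 × 0.5 = 231.3
  Sum = 2387.5 ng/mL·h
Tail: C_last/k_e = 426.8/0.33 = 1293.333
AUC_0→∞ (sublingual tablet) = 2387.5 + 1293.333 = 3680.833 ng/mL·h
F = (AUC_ev/D_ev)/(AUC_iv/D_iv) = (3680.833/20)/(5480/5) = 184.04165/1096 = 0.1679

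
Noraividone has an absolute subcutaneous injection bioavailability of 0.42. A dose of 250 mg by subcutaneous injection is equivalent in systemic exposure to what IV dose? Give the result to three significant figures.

Systemic exposure from an extravascular dose = F × D_ev, so the equivalent IV dose is F × D_ev.
D_iv = F × D_ev = 0.42 × 250 = 105 mg

D_iv = 105 mg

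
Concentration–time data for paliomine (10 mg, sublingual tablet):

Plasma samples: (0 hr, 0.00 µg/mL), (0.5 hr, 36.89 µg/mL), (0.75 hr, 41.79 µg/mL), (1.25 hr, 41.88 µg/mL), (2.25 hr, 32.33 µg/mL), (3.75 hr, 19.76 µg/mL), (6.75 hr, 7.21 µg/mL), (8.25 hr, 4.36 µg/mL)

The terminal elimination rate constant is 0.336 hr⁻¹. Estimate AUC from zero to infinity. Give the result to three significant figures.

Trapezoidal AUC_0→8.25:
  [0→0.5]: (0.00+36.89)/2 × 0.5 = 9.2225
  [0.5→0.75]: (36.89+41.79)/2 × 0.25 = 9.835
  [0.75→1.25]: (41.79+41.88)/2 × 0.5 = 20.9175
  [1.25→2.25]: (41.88+32.33)/2 × 1 = 37.105
  [2.25→3.75]: (32.33+19.76)/2 × 1.5 = 39.0675
  [3.75→6.75]: (19.76+7.21)/2 × 3 = 40.455
  [6.75→8.25]: (7.21+4.36)/2 × 1.5 = 8.6775
  Sum = 165.28 µg/mL·hr
Extrapolated tail: C_last / k_e = 4.36 / 0.336 = 12.976
AUC_0→∞ = 165.28 + 12.976 = 178.256 µg/mL·hr

AUC = 178 µg/mL·hr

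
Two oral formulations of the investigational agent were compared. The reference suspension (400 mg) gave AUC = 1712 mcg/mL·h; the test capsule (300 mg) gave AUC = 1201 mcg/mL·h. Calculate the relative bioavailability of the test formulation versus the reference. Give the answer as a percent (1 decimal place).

F_rel = 93.5%

F_rel = (AUC_test/D_test) / (AUC_ref/D_ref)
      = (1201/300) / (1712/400)
      = 4.00333 / 4.28 = 0.9354 = 93.54%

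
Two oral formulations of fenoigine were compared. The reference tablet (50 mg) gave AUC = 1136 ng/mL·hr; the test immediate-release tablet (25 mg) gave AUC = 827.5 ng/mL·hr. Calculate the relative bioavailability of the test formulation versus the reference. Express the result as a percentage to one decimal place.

F_rel = 145.7%

F_rel = (AUC_test/D_test) / (AUC_ref/D_ref)
      = (827.5/25) / (1136/50)
      = 33.1 / 22.72 = 1.4569 = 145.69%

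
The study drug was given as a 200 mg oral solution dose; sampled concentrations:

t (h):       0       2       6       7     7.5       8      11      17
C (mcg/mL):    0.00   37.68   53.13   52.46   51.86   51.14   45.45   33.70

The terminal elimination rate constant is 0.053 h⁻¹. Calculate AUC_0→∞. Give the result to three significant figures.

Trapezoidal AUC_0→17:
  [0→2]: (0.00+37.68)/2 × 2 = 37.68
  [2→6]: (37.68+53.13)/2 × 4 = 181.62
  [6→7]: (53.13+52.46)/2 × 1 = 52.795
  [7→7.5]: (52.46+51.86)/2 × 0.5 = 26.08
  [7.5→8]: (51.86+51.14)/2 × 0.5 = 25.75
  [8→11]: (51.14+45.45)/2 × 3 = 144.885
  [11→17]: (45.45+33.70)/2 × 6 = 237.45
  Sum = 706.26 mcg/mL·h
Extrapolated tail: C_last / k_e = 33.70 / 0.053 = 635.849
AUC_0→∞ = 706.26 + 635.849 = 1342.109 mcg/mL·h

AUC = 1340 mcg/mL·h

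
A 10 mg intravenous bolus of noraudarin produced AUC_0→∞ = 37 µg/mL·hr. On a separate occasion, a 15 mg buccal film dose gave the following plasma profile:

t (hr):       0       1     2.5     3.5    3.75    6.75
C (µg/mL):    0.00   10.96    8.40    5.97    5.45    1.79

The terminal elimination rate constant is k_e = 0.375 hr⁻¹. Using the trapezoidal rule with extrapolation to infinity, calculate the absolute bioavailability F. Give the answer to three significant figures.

F = 0.797

Trapezoidal AUC_0→6.75 (buccal film):
  [0→1]: (0.00+10.96)/2 × 1 = 5.48
  [1→2.5]: (10.96+8.40)/2 × 1.5 = 14.52
  [2.5→3.5]: (8.40+5.97)/2 × 1 = 7.185
  [3.5→3.75]: (5.97+5.45)/2 × 0.25 = 1.4275
  [3.75→6.75]: (5.45+1.79)/2 × 3 = 10.86
  Sum = 39.4725 µg/mL·hr
Tail: C_last/k_e = 1.79/0.375 = 4.773
AUC_0→∞ (buccal film) = 39.4725 + 4.773 = 44.2455 µg/mL·hr
F = (AUC_ev/D_ev)/(AUC_iv/D_iv) = (44.2455/15)/(37/10) = 2.9497/3.7 = 0.7972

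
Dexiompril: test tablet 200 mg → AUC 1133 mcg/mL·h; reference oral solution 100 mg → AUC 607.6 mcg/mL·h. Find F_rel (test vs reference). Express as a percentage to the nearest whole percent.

F_rel = 93%

F_rel = (AUC_test/D_test) / (AUC_ref/D_ref)
      = (1133/200) / (607.6/100)
      = 5.665 / 6.076 = 0.9324 = 93.24%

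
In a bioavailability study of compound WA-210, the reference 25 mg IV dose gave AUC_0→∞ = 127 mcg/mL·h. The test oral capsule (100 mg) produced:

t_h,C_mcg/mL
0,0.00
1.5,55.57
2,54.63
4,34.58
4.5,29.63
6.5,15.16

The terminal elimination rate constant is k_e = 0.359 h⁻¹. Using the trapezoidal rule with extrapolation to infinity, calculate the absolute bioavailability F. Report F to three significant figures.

Trapezoidal AUC_0→6.5 (oral capsule):
  [0→1.5]: (0.00+55.57)/2 × 1.5 = 41.6775
  [1.5→2]: (55.57+54.63)/2 × 0.5 = 27.55
  [2→4]: (54.63+34.58)/2 × 2 = 89.21
  [4→4.5]: (34.58+29.63)/2 × 0.5 = 16.0525
  [4.5→6.5]: (29.63+15.16)/2 × 2 = 44.79
  Sum = 219.28 mcg/mL·h
Tail: C_last/k_e = 15.16/0.359 = 42.228
AUC_0→∞ (oral capsule) = 219.28 + 42.228 = 261.508 mcg/mL·h
F = (AUC_ev/D_ev)/(AUC_iv/D_iv) = (261.508/100)/(127/25) = 2.61508/5.08 = 0.5148

F = 0.515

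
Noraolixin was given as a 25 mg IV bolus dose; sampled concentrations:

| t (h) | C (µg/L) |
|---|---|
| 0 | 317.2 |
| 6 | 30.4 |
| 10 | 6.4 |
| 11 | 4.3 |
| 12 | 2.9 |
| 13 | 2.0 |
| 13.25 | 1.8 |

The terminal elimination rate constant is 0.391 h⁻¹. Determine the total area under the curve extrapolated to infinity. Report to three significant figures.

Trapezoidal AUC_0→13.25:
  [0→6]: (317.2+30.4)/2 × 6 = 1042.8
  [6→10]: (30.4+6.4)/2 × 4 = 73.6
  [10→11]: (6.4+4.3)/2 × 1 = 5.35
  [11→12]: (4.3+2.9)/2 × 1 = 3.6
  [12→13]: (2.9+2.0)/2 × 1 = 2.45
  [13→13.25]: (2.0+1.8)/2 × 0.25 = 0.475
  Sum = 1128.275 µg/L·h
Extrapolated tail: C_last / k_e = 1.8 / 0.391 = 4.604
AUC_0→∞ = 1128.275 + 4.604 = 1132.879 µg/L·h

AUC = 1130 µg/L·h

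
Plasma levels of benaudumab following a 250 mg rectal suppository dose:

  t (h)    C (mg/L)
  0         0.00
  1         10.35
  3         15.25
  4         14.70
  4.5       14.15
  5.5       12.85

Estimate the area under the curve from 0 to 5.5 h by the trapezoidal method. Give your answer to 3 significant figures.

AUC = 66.5 mg/L·h

Trapezoidal AUC_0→5.5:
  [0→1]: (0.00+10.35)/2 × 1 = 5.175
  [1→3]: (10.35+15.25)/2 × 2 = 25.6
  [3→4]: (15.25+14.70)/2 × 1 = 14.975
  [4→4.5]: (14.70+14.15)/2 × 0.5 = 7.2125
  [4.5→5.5]: (14.15+12.85)/2 × 1 = 13.5
  Sum = 66.4625 mg/L·h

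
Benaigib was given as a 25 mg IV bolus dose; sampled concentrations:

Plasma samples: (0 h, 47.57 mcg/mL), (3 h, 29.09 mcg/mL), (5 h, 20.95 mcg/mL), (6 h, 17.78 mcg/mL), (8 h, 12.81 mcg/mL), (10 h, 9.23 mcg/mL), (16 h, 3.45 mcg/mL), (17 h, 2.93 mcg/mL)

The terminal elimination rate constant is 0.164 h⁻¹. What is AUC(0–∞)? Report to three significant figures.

Trapezoidal AUC_0→17:
  [0→3]: (47.57+29.09)/2 × 3 = 114.99
  [3→5]: (29.09+20.95)/2 × 2 = 50.04
  [5→6]: (20.95+17.78)/2 × 1 = 19.365
  [6→8]: (17.78+12.81)/2 × 2 = 30.59
  [8→10]: (12.81+9.23)/2 × 2 = 22.04
  [10→16]: (9.23+3.45)/2 × 6 = 38.04
  [16→17]: (3.45+2.93)/2 × 1 = 3.19
  Sum = 278.255 mcg/mL·h
Extrapolated tail: C_last / k_e = 2.93 / 0.164 = 17.866
AUC_0→∞ = 278.255 + 17.866 = 296.121 mcg/mL·h

AUC = 296 mcg/mL·h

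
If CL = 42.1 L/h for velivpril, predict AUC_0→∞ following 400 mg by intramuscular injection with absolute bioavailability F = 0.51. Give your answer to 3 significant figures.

AUC_0→∞ = F × Dose / CL
        = 0.51 × 400 / 42.1 = 4.84561 mg/L·h

AUC = 4.85 mg/L·h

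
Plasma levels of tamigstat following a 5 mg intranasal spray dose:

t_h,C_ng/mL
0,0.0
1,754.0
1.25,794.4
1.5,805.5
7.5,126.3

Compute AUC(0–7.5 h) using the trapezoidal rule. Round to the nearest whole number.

AUC = 3566 ng/mL·h

Trapezoidal AUC_0→7.5:
  [0→1]: (0.0+754.0)/2 × 1 = 377.0
  [1→1.25]: (754.0+794.4)/2 × 0.25 = 193.55
  [1.25→1.5]: (794.4+805.5)/2 × 0.25 = 199.9875
  [1.5→7.5]: (805.5+126.3)/2 × 6 = 2795.4
  Sum = 3565.9375 ng/mL·h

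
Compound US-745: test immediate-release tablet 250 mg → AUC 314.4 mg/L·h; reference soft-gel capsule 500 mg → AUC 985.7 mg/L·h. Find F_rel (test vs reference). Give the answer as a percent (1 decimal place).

F_rel = 63.8%

F_rel = (AUC_test/D_test) / (AUC_ref/D_ref)
      = (314.4/250) / (985.7/500)
      = 1.2576 / 1.9714 = 0.6379 = 63.79%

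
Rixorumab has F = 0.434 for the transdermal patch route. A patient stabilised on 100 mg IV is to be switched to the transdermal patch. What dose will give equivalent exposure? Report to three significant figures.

For equal systemic exposure: F × D_ev = D_iv
D_ev = D_iv / F = 100 / 0.434 = 230.415 mg

D_transdermal = 230 mg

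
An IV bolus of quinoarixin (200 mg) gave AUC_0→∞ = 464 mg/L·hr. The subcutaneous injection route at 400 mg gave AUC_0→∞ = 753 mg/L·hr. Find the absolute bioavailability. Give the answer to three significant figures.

F = (AUC_ev / D_ev) / (AUC_iv / D_iv)
  = (753/400) / (464/200)
  = 1.8825 / 2.32 = 0.8114

F = 0.811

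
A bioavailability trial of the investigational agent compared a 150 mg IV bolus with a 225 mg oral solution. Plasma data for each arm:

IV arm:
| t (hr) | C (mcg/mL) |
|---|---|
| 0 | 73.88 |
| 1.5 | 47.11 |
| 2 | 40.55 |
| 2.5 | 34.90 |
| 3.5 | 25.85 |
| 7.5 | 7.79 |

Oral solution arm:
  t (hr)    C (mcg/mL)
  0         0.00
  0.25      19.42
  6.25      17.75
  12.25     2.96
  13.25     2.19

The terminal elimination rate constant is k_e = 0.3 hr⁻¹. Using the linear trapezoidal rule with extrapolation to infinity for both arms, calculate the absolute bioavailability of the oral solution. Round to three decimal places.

F = 0.486

Trapezoidal AUC_0→7.5 (IV):
  [0→1.5]: (73.88+47.11)/2 × 1.5 = 90.7425
  [1.5→2]: (47.11+40.55)/2 × 0.5 = 21.915
  [2→2.5]: (40.55+34.90)/2 × 0.5 = 18.8625
  [2.5→3.5]: (34.90+25.85)/2 × 1 = 30.375
  [3.5→7.5]: (25.85+7.79)/2 × 4 = 67.28
  Sum = 229.175 mcg/mL·hr
IV tail: 7.79/0.3 = 25.967; AUC_iv,0→∞ = 229.175 + 25.967 = 255.142 mcg/mL·hr
Trapezoidal AUC_0→13.25 (oral solution):
  [0→0.25]: (0.00+19.42)/2 × 0.25 = 2.4275
  [0.25→6.25]: (19.42+17.75)/2 × 6 = 111.51
  [6.25→12.25]: (17.75+2.96)/2 × 6 = 62.13
  [12.25→13.25]: (2.96+2.19)/2 × 1 = 2.575
  Sum = 178.6425 mcg/mL·hr
oral solution tail: 2.19/0.3 = 7.300; AUC_ev,0→∞ = 178.6425 + 7.300 = 185.9425 mcg/mL·hr
F = (AUC_ev/D_ev)/(AUC_iv/D_iv) = (185.9425/225)/(255.142/150) = 0.826411/1.70095 = 0.4859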